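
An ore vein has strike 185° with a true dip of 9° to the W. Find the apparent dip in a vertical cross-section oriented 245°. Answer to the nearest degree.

8°

Angle between strike (185°) and section (245°): β = 60°.
tan α = tan 9° × sin 60° = 0.1584 × 0.8660 = 0.1372
α = arctan(0.1372) = 7.81°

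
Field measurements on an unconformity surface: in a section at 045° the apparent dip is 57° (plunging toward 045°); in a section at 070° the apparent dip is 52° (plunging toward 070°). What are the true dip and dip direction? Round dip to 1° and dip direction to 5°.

true dip 57°, dip direction 035°

The two traces are lines in the plane: v₁ = (sin 45°·cos 57°, cos 45°·cos 57°, −sin 57°), v₂ = (sin 70°·cos 52°, cos 70°·cos 52°, −sin 52°).
The plane normal is n = v₁ × v₂ ∝ (0.127, 0.182, 0.142).
tan δ = √(n_x²+n_y²)/n_z = 0.222/0.142, so δ = 57.4°.
Dip direction = azimuth of (n_x, n_y) = atan2(0.127, 0.182) = 35°.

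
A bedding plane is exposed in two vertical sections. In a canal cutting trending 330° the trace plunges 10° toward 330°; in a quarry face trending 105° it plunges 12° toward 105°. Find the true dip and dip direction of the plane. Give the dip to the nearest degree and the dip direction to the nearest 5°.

true dip 27°, dip direction 040°

Represent each trace as a vector plunging at its apparent dip toward its trend (east-north-up frame): v₁ = (-0.492, 0.853, -0.174), v₂ = (0.945, -0.253, -0.208).
n = v₁ × v₂ = (0.221, 0.266, 0.681) (taken with n_z > 0).
True dip = arccos(n_z / |n|) = arccos(0.8914) = 27.0°.
Dip direction = azimuth of (n_x, n_y) = atan2(0.221, 0.266) = 40°.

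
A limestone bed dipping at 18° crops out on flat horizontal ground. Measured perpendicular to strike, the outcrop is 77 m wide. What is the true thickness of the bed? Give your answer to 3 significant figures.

23.8 m

True thickness t = w · sin(dip) = 77 × sin 18°
t = 77 × 0.3090 = 23.794 m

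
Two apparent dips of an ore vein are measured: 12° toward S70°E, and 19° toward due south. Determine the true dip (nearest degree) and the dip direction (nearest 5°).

The two traces are lines in the plane: v₁ = (sin 110°·cos 12°, cos 110°·cos 12°, −sin 12°), v₂ = (sin 180°·cos 19°, cos 180°·cos 19°, −sin 19°).
The plane normal is n = v₁ × v₂ ∝ (0.088, -0.299, 0.869).
tan δ = √(n_x²+n_y²)/n_z = 0.312/0.869, so δ = 19.7°.
Dip direction = azimuth of (n_x, n_y) = atan2(0.088, -0.299) = 164°.

true dip 20°, dip direction 165°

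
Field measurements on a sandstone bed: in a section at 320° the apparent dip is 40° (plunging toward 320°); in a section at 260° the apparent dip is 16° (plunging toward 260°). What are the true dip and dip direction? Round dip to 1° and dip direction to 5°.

Each apparent-dip line lies in the plane. As unit vectors (x east, y north, z up), v₁ plunges 40°→320° and v₂ plunges 16°→260°.
Cross product v₁ × v₂ gives the pole to the plane: n ∝ (-0.269, 0.473, 0.638).
Dip δ = arctan(|n_h|/n_z) = arctan(0.544/0.638) = 40.5°.
The horizontal component of n points toward azimuth atan2(n_x, n_y) = 330°, the dip direction.

true dip 40°, dip direction 330°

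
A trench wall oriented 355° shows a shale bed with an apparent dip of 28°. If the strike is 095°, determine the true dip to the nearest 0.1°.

The section is 80° from the strike.
tan(true dip) = tan 28° / sin 80° = 0.5399
true dip = arctan 0.5399 = 28.37°

28.4°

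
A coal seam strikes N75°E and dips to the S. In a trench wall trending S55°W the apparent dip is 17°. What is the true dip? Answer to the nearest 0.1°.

41.8°

β = acute angle between strike N75°E and section S55°W = 20°.
tan(true dip) = tan 17° / sin 20° = 0.8939
true dip = arctan 0.8939 = 41.79°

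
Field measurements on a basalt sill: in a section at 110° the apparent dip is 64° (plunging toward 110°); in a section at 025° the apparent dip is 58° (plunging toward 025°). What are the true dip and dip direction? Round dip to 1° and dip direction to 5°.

Each apparent-dip line lies in the plane. As unit vectors (x east, y north, z up), v₁ plunges 64°→110° and v₂ plunges 58°→025°.
The plane normal is n = v₁ × v₂ ∝ (0.559, 0.148, 0.231).
tan δ = √(n_x²+n_y²)/n_z = 0.578/0.231, so δ = 68.2°.
Dip direction = azimuth of (n_x, n_y) = atan2(0.559, 0.148) = 75°.

true dip 68°, dip direction 075°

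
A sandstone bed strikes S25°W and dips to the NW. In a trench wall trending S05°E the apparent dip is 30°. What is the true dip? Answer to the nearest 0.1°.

49.1°

β = acute angle between strike S25°W and section S05°E = 30°.
tan(true dip) = tan 30° / sin 30° = 1.1547
true dip = arctan 1.1547 = 49.11°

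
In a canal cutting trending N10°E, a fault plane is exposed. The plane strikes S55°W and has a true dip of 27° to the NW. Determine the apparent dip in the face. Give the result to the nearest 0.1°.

The strike is S55°W and the section trends N10°E; the acute angle between them is β = 45°.
tan α = tan 27° × sin 45° = 0.5095 × 0.7071 = 0.3603
α = arctan(0.3603) = 19.81°

19.8°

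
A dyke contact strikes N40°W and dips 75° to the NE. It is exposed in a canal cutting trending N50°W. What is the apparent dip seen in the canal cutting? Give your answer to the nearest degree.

33°

Angle between strike (N40°W) and section (N50°W): β = 10°.
tan α = tan 75° × sin 10° = 3.7321 × 0.1736 = 0.6481
α = arctan(0.6481) = 32.95°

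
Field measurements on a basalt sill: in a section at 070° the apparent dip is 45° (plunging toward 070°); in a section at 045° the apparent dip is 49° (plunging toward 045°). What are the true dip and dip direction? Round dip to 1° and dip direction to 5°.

Represent each trace as a vector plunging at its apparent dip toward its trend (east-north-up frame): v₁ = (0.664, 0.242, -0.707), v₂ = (0.464, 0.464, -0.755).
The plane normal is n = v₁ × v₂ ∝ (0.146, 0.173, 0.196).
tan δ = √(n_x²+n_y²)/n_z = 0.226/0.196, so δ = 49.1°.
The horizontal component of n points toward azimuth atan2(n_x, n_y) = 40°, the dip direction.

true dip 49°, dip direction 040°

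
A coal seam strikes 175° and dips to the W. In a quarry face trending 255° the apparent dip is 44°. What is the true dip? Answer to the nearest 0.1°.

44.4°

β = acute angle between strike 175° and section 255° = 80°.
tan(true dip) = tan 44° / sin 80° = 0.9806
δ = arctan(0.9806) = 44.44°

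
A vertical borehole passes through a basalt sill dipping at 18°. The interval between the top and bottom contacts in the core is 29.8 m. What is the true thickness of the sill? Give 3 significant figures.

28.3 m

True thickness t = h · cos(dip) = 29.8 × cos 18°
t = 29.8 × 0.9511 = 28.341 m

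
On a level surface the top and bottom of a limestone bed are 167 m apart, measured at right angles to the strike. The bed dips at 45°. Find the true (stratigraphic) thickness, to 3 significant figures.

118 m

True thickness t = w · sin(dip) = 167 × sin 45°
t = 167 × 0.7071 = 118.087 m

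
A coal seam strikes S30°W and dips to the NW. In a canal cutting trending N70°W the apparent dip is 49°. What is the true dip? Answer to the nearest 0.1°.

49.4°

β = acute angle between strike S30°W and section N70°W = 80°.
tan δ = tan α / sin β = tan 49° / sin 80° = 1.1504 / 0.9848 = 1.1681
true dip = arctan 1.1681 = 49.43°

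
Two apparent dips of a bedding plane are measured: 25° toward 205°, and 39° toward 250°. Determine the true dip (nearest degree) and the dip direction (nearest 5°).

The two traces are lines in the plane: v₁ = (sin 205°·cos 25°, cos 205°·cos 25°, −sin 25°), v₂ = (sin 250°·cos 39°, cos 250°·cos 39°, −sin 39°).
The plane normal is n = v₁ × v₂ ∝ (-0.405, -0.068, 0.498).
Dip δ = arctan(|n_h|/n_z) = arctan(0.410/0.498) = 39.5°.
The horizontal component of n points toward azimuth atan2(n_x, n_y) = 261°, the dip direction.

true dip 39°, dip direction 260°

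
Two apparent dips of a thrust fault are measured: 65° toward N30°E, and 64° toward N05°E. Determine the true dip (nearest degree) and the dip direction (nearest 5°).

The two traces are lines in the plane: v₁ = (sin 30°·cos 65°, cos 30°·cos 65°, −sin 65°), v₂ = (sin 5°·cos 64°, cos 5°·cos 64°, −sin 64°).
The plane normal is n = v₁ × v₂ ∝ (0.067, 0.155, 0.078).
tan δ = √(n_x²+n_y²)/n_z = 0.169/0.078, so δ = 65.2°.
The horizontal component of n points toward azimuth atan2(n_x, n_y) = 23°, the dip direction.

true dip 65°, dip direction 025°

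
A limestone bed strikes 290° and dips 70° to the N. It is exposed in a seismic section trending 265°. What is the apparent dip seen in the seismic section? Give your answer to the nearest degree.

The section lies 25° from the strike.
tan α = tan 70° × sin 25° = 2.7475 × 0.4226 = 1.1611
α = arctan(1.1611) = 49.26°

49°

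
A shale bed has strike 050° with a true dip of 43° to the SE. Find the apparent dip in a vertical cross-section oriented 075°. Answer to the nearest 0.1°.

21.5°

The strike is 050° and the section trends 075°; the acute angle between them is β = 25°.
tan(apparent dip) = tan 43° · sin 25° = 0.3941
apparent dip = arctan 0.3941 = 21.51°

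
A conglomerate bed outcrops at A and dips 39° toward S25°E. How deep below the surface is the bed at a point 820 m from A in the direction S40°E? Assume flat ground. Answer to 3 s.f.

641 m

The hole lies 15° from the dip direction, so the down-dip offset is 820 × cos 15° = 792.06 m.
Depth = down-dip offset × tan(dip) = 792.06 × tan 39° = 792.06 × 0.8098
Depth = 641.40 m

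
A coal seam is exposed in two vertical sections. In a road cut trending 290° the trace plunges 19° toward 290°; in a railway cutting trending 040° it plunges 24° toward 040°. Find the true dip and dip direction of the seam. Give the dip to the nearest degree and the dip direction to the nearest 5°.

Each apparent-dip line lies in the plane. As unit vectors (x east, y north, z up), v₁ plunges 19°→290° and v₂ plunges 24°→040°.
The plane normal is n = v₁ × v₂ ∝ (-0.096, 0.553, 0.812).
Dip δ = arctan(|n_h|/n_z) = arctan(0.561/0.812) = 34.6°.
The horizontal component of n points toward azimuth atan2(n_x, n_y) = 350°, the dip direction.

true dip 35°, dip direction 350°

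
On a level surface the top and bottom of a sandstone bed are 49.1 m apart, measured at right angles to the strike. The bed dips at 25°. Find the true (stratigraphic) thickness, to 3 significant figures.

20.8 m

True thickness t = w · sin(dip) = 49.1 × sin 25°
t = 49.1 × 0.4226 = 20.751 m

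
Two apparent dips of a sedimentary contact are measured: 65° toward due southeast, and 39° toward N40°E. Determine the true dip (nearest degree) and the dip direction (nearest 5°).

true dip 67°, dip direction 110°

Each apparent-dip line lies in the plane. As unit vectors (x east, y north, z up), v₁ plunges 65°→due southeast and v₂ plunges 39°→N40°E.
n = v₁ × v₂ = (0.728, -0.265, 0.327) (taken with n_z > 0).
tan δ = √(n_x²+n_y²)/n_z = 0.774/0.327, so δ = 67.1°.
The horizontal component of n points toward azimuth atan2(n_x, n_y) = 110°, the dip direction.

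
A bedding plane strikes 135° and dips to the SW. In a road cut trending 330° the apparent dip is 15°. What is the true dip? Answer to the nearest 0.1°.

46.0°

The section is 15° from the strike.
tan δ = tan α / sin β = tan 15° / sin 15° = 0.2679 / 0.2588 = 1.0353
true dip = arctan 1.0353 = 45.99°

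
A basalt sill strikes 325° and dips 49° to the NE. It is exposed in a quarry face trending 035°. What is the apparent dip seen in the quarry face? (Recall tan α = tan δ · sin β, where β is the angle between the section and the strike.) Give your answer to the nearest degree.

The strike is 325° and the section trends 035°; the acute angle between them is β = 70°.
tan(apparent dip) = tan 49° · sin 70° = 1.0810
α = arctan(1.0810) = 47.23°

47°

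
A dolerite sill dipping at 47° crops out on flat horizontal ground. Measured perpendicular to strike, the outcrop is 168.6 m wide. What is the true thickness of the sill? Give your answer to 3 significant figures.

True thickness t = w · sin(dip) = 168.6 × sin 47°
t = 168.6 × 0.7314 = 123.306 m

123 m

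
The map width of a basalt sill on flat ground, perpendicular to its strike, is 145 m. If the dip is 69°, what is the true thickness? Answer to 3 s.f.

True thickness t = w · sin(dip) = 145 × sin 69°
t = 145 × 0.9336 = 135.369 m

135 m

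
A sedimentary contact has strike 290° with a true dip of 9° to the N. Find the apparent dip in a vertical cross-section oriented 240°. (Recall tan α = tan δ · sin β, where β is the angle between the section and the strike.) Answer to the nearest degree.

The strike is 290° and the section trends 240°; the acute angle between them is β = 50°.
tan α = tan 9° × sin 50° = 0.1584 × 0.7660 = 0.1213
α = arctan(0.1213) = 6.92°

7°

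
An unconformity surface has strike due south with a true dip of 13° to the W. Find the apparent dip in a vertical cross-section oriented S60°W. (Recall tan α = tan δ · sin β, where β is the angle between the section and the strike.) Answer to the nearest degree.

11°

Angle between strike (due south) and section (S60°W): β = 60°.
tan(apparent dip) = tan 13° · sin 60° = 0.1999
apparent dip = arctan 0.1999 = 11.31°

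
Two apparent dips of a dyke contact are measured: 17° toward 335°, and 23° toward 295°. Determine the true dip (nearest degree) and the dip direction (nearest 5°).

true dip 23°, dip direction 290°

Each apparent-dip line lies in the plane. As unit vectors (x east, y north, z up), v₁ plunges 17°→335° and v₂ plunges 23°→295°.
The plane normal is n = v₁ × v₂ ∝ (-0.225, 0.086, 0.566).
Dip δ = arctan(|n_h|/n_z) = arctan(0.241/0.566) = 23.1°.
The horizontal component of n points toward azimuth atan2(n_x, n_y) = 291°, the dip direction.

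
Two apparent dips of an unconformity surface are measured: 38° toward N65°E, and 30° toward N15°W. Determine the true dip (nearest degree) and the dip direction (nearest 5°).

Represent each trace as a vector plunging at its apparent dip toward its trend (east-north-up frame): v₁ = (0.714, 0.333, -0.616), v₂ = (-0.224, 0.837, -0.500).
Cross product v₁ × v₂ gives the pole to the plane: n ∝ (0.348, 0.495, 0.672).
True dip = arccos(n_z / |n|) = arccos(0.7430) = 42.0°.
Dip direction = azimuth of (n_x, n_y) = atan2(0.348, 0.495) = 35°.

true dip 42°, dip direction 035°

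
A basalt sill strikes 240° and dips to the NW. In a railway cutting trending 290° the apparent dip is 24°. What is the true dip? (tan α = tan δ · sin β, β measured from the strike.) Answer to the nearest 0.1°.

The section is 50° from the strike.
tan δ = tan α / sin β = tan 24° / sin 50° = 0.4452 / 0.7660 = 0.5812
true dip = arctan 0.5812 = 30.17°

30.2°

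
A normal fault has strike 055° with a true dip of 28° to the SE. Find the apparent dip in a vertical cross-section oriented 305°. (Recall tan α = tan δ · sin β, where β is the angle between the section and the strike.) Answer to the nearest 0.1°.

26.5°

Angle between strike (055°) and section (305°): β = 70°.
tan(apparent dip) = tan 28° · sin 70° = 0.4996
α = arctan(0.4996) = 26.55°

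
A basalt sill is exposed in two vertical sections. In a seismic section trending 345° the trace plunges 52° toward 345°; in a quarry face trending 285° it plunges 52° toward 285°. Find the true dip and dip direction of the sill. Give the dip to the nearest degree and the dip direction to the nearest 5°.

Each apparent-dip line lies in the plane. As unit vectors (x east, y north, z up), v₁ plunges 52°→345° and v₂ plunges 52°→285°.
The plane normal is n = v₁ × v₂ ∝ (-0.343, 0.343, 0.328).
Dip δ = arctan(|n_h|/n_z) = arctan(0.485/0.328) = 55.9°.
The horizontal component of n points toward azimuth atan2(n_x, n_y) = 315°, the dip direction.

true dip 56°, dip direction 315°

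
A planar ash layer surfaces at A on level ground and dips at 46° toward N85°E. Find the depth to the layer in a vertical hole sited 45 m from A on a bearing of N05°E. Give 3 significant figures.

The hole lies 80° from the dip direction, so the down-dip offset is 45 × cos 80° = 7.81 m.
Depth = down-dip offset × tan(dip) = 7.81 × tan 46° = 7.81 × 1.0355
Depth = 8.09 m

8.09 m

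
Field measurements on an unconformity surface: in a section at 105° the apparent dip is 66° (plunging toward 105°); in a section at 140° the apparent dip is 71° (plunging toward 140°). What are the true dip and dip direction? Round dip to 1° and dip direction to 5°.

Each apparent-dip line lies in the plane. As unit vectors (x east, y north, z up), v₁ plunges 66°→105° and v₂ plunges 71°→140°.
Cross product v₁ × v₂ gives the pole to the plane: n ∝ (0.128, -0.180, 0.076).
True dip = arccos(n_z / |n|) = arccos(0.3246) = 71.1°.
Dip direction = atan2(0.128, -0.180) = 145° (azimuth of n's horizontal projection).

true dip 71°, dip direction 145°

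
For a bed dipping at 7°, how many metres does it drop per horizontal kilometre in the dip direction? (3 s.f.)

123 m

drop per km = 1000 × tan 7° = 1000 × 0.1228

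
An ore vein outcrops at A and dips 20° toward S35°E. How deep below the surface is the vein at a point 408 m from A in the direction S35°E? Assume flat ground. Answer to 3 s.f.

148 m

The hole is directly down-dip from the outcrop, so the down-dip offset is 408 m.
Depth = down-dip offset × tan(dip) = 408.00 × tan 20° = 408.00 × 0.3640
Depth = 148.50 m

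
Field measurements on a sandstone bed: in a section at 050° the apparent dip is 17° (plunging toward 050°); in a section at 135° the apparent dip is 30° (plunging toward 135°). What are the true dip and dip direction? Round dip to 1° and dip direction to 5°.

true dip 32°, dip direction 110°

Each apparent-dip line lies in the plane. As unit vectors (x east, y north, z up), v₁ plunges 17°→050° and v₂ plunges 30°→135°.
Cross product v₁ × v₂ gives the pole to the plane: n ∝ (0.486, -0.187, 0.825).
True dip = arccos(n_z / |n|) = arccos(0.8454) = 32.3°.
Dip direction = atan2(0.486, -0.187) = 111° (azimuth of n's horizontal projection).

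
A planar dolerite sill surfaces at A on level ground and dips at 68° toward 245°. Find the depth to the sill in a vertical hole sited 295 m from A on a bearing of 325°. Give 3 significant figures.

The hole lies 80° from the dip direction, so the down-dip offset is 295 × cos 80° = 51.23 m.
Depth = down-dip offset × tan(dip) = 51.23 × tan 68° = 51.23 × 2.4751
Depth = 126.79 m

127 m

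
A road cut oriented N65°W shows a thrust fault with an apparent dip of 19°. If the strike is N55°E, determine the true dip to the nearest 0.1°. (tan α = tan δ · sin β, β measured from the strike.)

The section is 60° from the strike.
tan δ = tan α / sin β = tan 19° / sin 60° = 0.3443 / 0.8660 = 0.3976
true dip = arctan 0.3976 = 21.68°

21.7°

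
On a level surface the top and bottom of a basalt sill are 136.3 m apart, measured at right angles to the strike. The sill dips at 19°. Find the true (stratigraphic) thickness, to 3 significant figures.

44.4 m

True thickness t = w · sin(dip) = 136.3 × sin 19°
t = 136.3 × 0.3256 = 44.375 m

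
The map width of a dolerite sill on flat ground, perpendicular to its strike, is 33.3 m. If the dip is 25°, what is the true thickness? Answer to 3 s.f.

True thickness t = w · sin(dip) = 33.3 × sin 25°
t = 33.3 × 0.4226 = 14.073 m

14.1 m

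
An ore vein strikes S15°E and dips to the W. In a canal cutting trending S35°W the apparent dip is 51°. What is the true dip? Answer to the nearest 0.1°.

β = acute angle between strike S15°E and section S35°W = 50°.
tan(true dip) = tan 51° / sin 50° = 1.6120
δ = arctan(1.6120) = 58.19°

58.2°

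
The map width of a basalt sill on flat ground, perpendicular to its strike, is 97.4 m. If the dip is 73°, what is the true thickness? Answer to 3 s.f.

93.1 m

True thickness t = w · sin(dip) = 97.4 × sin 73°
t = 97.4 × 0.9563 = 93.144 m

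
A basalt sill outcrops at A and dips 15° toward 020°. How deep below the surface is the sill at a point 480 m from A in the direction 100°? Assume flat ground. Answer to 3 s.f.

The hole lies 80° from the dip direction, so the down-dip offset is 480 × cos 80° = 83.35 m.
Depth = down-dip offset × tan(dip) = 83.35 × tan 15° = 83.35 × 0.2679
Depth = 22.33 m

22.3 m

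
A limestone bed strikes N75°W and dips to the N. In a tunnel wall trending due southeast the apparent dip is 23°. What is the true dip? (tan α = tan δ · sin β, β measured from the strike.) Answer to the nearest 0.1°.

β = acute angle between strike N75°W and section due southeast = 30°.
tan δ = tan α / sin β = tan 23° / sin 30° = 0.4245 / 0.5000 = 0.8489
true dip = arctan 0.8489 = 40.33°

40.3°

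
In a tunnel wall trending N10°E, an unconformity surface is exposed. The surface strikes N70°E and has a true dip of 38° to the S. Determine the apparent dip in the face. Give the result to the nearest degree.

34°

The strike is N70°E and the section trends N10°E; the acute angle between them is β = 60°.
tan(apparent dip) = tan 38° · sin 60° = 0.6766
apparent dip = arctan 0.6766 = 34.08°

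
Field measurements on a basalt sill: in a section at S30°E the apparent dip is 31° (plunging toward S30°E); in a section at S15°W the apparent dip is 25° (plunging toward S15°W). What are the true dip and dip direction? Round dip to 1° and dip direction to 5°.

Each apparent-dip line lies in the plane. As unit vectors (x east, y north, z up), v₁ plunges 31°→S30°E and v₂ plunges 25°→S15°W.
n = v₁ × v₂ = (0.137, -0.302, 0.549) (taken with n_z > 0).
tan δ = √(n_x²+n_y²)/n_z = 0.332/0.549, so δ = 31.1°.
The horizontal component of n points toward azimuth atan2(n_x, n_y) = 156°, the dip direction.

true dip 31°, dip direction 155°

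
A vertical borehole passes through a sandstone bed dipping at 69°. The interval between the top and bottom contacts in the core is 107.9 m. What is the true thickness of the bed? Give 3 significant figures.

True thickness t = h · cos(dip) = 107.9 × cos 69°
t = 107.9 × 0.3584 = 38.668 m

38.7 m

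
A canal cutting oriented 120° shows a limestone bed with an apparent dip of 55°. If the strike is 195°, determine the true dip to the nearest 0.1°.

55.9°

β = acute angle between strike 195° and section 120° = 75°.
tan δ = tan α / sin β = tan 55° / sin 75° = 1.4281 / 0.9659 = 1.4785
true dip = arctan 1.4785 = 55.93°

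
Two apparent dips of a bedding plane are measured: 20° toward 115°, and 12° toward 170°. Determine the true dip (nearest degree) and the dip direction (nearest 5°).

Represent each trace as a vector plunging at its apparent dip toward its trend (east-north-up frame): v₁ = (0.852, -0.397, -0.342), v₂ = (0.170, -0.963, -0.208).
The plane normal is n = v₁ × v₂ ∝ (0.247, -0.119, 0.753).
True dip = arccos(n_z / |n|) = arccos(0.9397) = 20.0°.
Dip direction = azimuth of (n_x, n_y) = atan2(0.247, -0.119) = 116°.

true dip 20°, dip direction 115°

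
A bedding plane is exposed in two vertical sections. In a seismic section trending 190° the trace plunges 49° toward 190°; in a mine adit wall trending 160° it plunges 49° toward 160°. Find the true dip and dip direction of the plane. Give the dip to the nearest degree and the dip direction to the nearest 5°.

true dip 50°, dip direction 175°

Each apparent-dip line lies in the plane. As unit vectors (x east, y north, z up), v₁ plunges 49°→190° and v₂ plunges 49°→160°.
The plane normal is n = v₁ × v₂ ∝ (0.022, -0.255, 0.215).
tan δ = √(n_x²+n_y²)/n_z = 0.256/0.215, so δ = 50.0°.
Dip direction = azimuth of (n_x, n_y) = atan2(0.022, -0.255) = 175°.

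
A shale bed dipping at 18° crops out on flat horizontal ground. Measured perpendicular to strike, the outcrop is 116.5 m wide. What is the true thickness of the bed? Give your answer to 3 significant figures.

36.0 m

True thickness t = w · sin(dip) = 116.5 × sin 18°
t = 116.5 × 0.3090 = 36.000 m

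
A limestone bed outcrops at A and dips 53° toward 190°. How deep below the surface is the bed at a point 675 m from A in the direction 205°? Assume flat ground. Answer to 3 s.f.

The hole lies 15° from the dip direction, so the down-dip offset is 675 × cos 15° = 652.00 m.
Depth = down-dip offset × tan(dip) = 652.00 × tan 53° = 652.00 × 1.3270
Depth = 865.23 m

865 m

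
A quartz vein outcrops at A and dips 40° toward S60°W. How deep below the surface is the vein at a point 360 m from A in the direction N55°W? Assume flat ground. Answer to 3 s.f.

The hole lies 65° from the dip direction, so the down-dip offset is 360 × cos 65° = 152.14 m.
Depth = down-dip offset × tan(dip) = 152.14 × tan 40° = 152.14 × 0.8391
Depth = 127.66 m

128 m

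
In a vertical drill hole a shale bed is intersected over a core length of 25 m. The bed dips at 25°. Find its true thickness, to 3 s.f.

True thickness t = h · cos(dip) = 25 × cos 25°
t = 25 × 0.9063 = 22.658 m

22.7 m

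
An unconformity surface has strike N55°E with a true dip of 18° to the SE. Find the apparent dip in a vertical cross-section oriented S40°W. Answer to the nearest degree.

5°

Angle between strike (N55°E) and section (S40°W): β = 15°.
tan α = tan 18° × sin 15° = 0.3249 × 0.2588 = 0.0841
α = arctan(0.0841) = 4.81°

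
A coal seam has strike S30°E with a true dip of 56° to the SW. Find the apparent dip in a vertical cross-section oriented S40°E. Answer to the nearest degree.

Angle between strike (S30°E) and section (S40°E): β = 10°.
tan α = tan 56° × sin 10° = 1.4826 × 0.1736 = 0.2574
apparent dip = arctan 0.2574 = 14.44°

14°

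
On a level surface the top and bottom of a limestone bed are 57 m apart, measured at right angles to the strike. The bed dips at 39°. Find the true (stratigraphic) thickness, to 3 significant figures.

35.9 m

True thickness t = w · sin(dip) = 57 × sin 39°
t = 57 × 0.6293 = 35.871 m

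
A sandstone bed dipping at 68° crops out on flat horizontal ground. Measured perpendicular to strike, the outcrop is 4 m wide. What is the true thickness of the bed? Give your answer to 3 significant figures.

True thickness t = w · sin(dip) = 4 × sin 68°
t = 4 × 0.9272 = 3.709 m

3.71 m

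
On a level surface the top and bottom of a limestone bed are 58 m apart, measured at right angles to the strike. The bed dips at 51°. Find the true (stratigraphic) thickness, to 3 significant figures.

True thickness t = w · sin(dip) = 58 × sin 51°
t = 58 × 0.7771 = 45.074 m

45.1 m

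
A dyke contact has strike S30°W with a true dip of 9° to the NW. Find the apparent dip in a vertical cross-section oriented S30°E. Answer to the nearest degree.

Angle between strike (S30°W) and section (S30°E): β = 60°.
tan α = tan 9° × sin 60° = 0.1584 × 0.8660 = 0.1372
apparent dip = arctan 0.1372 = 7.81°

8°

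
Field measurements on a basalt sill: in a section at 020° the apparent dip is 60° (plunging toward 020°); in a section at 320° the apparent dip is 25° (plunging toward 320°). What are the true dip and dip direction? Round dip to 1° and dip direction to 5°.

true dip 61°, dip direction 035°

The two traces are lines in the plane: v₁ = (sin 20°·cos 60°, cos 20°·cos 60°, −sin 60°), v₂ = (sin 320°·cos 25°, cos 320°·cos 25°, −sin 25°).
Cross product v₁ × v₂ gives the pole to the plane: n ∝ (0.403, 0.577, 0.392).
tan δ = √(n_x²+n_y²)/n_z = 0.703/0.392, so δ = 60.8°.
The horizontal component of n points toward azimuth atan2(n_x, n_y) = 35°, the dip direction.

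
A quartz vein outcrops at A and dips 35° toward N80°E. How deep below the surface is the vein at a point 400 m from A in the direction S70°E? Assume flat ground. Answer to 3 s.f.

The hole lies 30° from the dip direction, so the down-dip offset is 400 × cos 30° = 346.41 m.
Depth = down-dip offset × tan(dip) = 346.41 × tan 35° = 346.41 × 0.7002
Depth = 242.56 m

243 m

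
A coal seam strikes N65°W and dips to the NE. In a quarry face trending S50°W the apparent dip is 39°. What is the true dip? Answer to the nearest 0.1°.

The section is 65° from the strike.
tan δ = tan α / sin β = tan 39° / sin 65° = 0.8098 / 0.9063 = 0.8935
δ = arctan(0.8935) = 41.78°

41.8°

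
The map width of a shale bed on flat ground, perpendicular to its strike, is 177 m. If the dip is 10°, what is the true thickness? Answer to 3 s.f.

True thickness t = w · sin(dip) = 177 × sin 10°
t = 177 × 0.1736 = 30.736 m

30.7 m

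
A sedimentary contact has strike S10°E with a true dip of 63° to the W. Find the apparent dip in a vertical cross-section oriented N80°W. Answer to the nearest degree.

62°

The section lies 70° from the strike.
tan(apparent dip) = tan 63° · sin 70° = 1.8443
apparent dip = arctan 1.8443 = 61.53°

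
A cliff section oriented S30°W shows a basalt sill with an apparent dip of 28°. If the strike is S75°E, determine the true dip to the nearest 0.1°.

The section is 75° from the strike.
tan(true dip) = tan 28° / sin 75° = 0.5505
δ = arctan(0.5505) = 28.83°

28.8°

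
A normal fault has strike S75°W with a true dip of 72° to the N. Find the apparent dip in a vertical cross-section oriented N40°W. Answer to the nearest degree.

70°

Angle between strike (S75°W) and section (N40°W): β = 65°.
tan α = tan 72° × sin 65° = 3.0777 × 0.9063 = 2.7893
α = arctan(2.7893) = 70.28°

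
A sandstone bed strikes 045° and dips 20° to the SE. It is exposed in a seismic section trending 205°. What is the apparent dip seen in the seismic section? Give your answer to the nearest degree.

The section lies 20° from the strike.
tan(apparent dip) = tan 20° · sin 20° = 0.1245
apparent dip = arctan 0.1245 = 7.10°

7°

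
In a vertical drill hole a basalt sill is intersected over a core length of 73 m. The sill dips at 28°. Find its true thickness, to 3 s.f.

64.5 m

True thickness t = h · cos(dip) = 73 × cos 28°
t = 73 × 0.8829 = 64.455 m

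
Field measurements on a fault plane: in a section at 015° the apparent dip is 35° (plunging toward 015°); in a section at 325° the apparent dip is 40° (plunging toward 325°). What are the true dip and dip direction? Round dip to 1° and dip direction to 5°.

true dip 41°, dip direction 340°

Each apparent-dip line lies in the plane. As unit vectors (x east, y north, z up), v₁ plunges 35°→015° and v₂ plunges 40°→325°.
The plane normal is n = v₁ × v₂ ∝ (-0.149, 0.388, 0.481).
tan δ = √(n_x²+n_y²)/n_z = 0.416/0.481, so δ = 40.9°.
Dip direction = azimuth of (n_x, n_y) = atan2(-0.149, 0.388) = 339°.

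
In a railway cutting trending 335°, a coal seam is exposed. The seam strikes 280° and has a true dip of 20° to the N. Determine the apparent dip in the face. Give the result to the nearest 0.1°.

The strike is 280° and the section trends 335°; the acute angle between them is β = 55°.
tan(apparent dip) = tan 20° · sin 55° = 0.2981
apparent dip = arctan 0.2981 = 16.60°

16.6°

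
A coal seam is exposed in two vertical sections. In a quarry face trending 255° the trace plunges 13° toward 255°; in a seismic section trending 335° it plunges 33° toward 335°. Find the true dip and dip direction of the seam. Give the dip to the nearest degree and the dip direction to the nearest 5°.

true dip 33°, dip direction 325°

The two traces are lines in the plane: v₁ = (sin 255°·cos 13°, cos 255°·cos 13°, −sin 13°), v₂ = (sin 335°·cos 33°, cos 335°·cos 33°, −sin 33°).
The plane normal is n = v₁ × v₂ ∝ (-0.308, 0.433, 0.805).
Dip δ = arctan(|n_h|/n_z) = arctan(0.531/0.805) = 33.4°.
The horizontal component of n points toward azimuth atan2(n_x, n_y) = 325°, the dip direction.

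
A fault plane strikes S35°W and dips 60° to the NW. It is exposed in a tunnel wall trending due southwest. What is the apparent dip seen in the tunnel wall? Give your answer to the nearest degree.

The strike is S35°W and the section trends due southwest; the acute angle between them is β = 10°.
tan α = tan 60° × sin 10° = 1.7321 × 0.1736 = 0.3008
α = arctan(0.3008) = 16.74°

17°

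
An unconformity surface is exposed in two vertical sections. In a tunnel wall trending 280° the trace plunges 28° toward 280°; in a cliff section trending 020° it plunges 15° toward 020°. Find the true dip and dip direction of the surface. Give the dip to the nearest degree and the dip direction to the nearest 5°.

true dip 33°, dip direction 315°

Each apparent-dip line lies in the plane. As unit vectors (x east, y north, z up), v₁ plunges 28°→280° and v₂ plunges 15°→020°.
The plane normal is n = v₁ × v₂ ∝ (-0.386, 0.380, 0.840).
tan δ = √(n_x²+n_y²)/n_z = 0.542/0.840, so δ = 32.8°.
The horizontal component of n points toward azimuth atan2(n_x, n_y) = 315°, the dip direction.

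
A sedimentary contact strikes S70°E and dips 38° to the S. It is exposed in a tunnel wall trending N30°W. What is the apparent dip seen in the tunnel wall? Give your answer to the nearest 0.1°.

Angle between strike (S70°E) and section (N30°W): β = 40°.
tan(apparent dip) = tan 38° · sin 40° = 0.5022
apparent dip = arctan 0.5022 = 26.67°

26.7°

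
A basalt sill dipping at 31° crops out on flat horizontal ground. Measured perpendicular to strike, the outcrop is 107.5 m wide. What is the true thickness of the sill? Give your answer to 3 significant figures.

True thickness t = w · sin(dip) = 107.5 × sin 31°
t = 107.5 × 0.5150 = 55.367 m

55.4 m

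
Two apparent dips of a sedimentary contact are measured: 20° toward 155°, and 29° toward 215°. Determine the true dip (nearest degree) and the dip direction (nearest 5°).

true dip 29°, dip direction 205°

Represent each trace as a vector plunging at its apparent dip toward its trend (east-north-up frame): v₁ = (0.397, -0.852, -0.342), v₂ = (-0.502, -0.716, -0.485).
Cross product v₁ × v₂ gives the pole to the plane: n ∝ (-0.168, -0.364, 0.712).
Dip δ = arctan(|n_h|/n_z) = arctan(0.401/0.712) = 29.4°.
The horizontal component of n points toward azimuth atan2(n_x, n_y) = 205°, the dip direction.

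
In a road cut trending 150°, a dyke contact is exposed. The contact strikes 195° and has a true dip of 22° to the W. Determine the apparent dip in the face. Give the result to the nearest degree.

The strike is 195° and the section trends 150°; the acute angle between them is β = 45°.
tan α = tan 22° × sin 45° = 0.4040 × 0.7071 = 0.2857
α = arctan(0.2857) = 15.94°

16°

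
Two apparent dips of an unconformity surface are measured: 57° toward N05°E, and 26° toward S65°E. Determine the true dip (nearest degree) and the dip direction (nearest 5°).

The two traces are lines in the plane: v₁ = (sin 5°·cos 57°, cos 5°·cos 57°, −sin 57°), v₂ = (sin 115°·cos 26°, cos 115°·cos 26°, −sin 26°).
n = v₁ × v₂ = (0.556, 0.662, 0.460) (taken with n_z > 0).
True dip = arccos(n_z / |n|) = arccos(0.4695) = 62.0°.
Dip direction = atan2(0.556, 0.662) = 40° (azimuth of n's horizontal projection).

true dip 62°, dip direction 040°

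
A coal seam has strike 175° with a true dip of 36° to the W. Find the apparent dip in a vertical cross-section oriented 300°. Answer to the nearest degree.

The section lies 55° from the strike.
tan α = tan 36° × sin 55° = 0.7265 × 0.8192 = 0.5951
α = arctan(0.5951) = 30.76°

31°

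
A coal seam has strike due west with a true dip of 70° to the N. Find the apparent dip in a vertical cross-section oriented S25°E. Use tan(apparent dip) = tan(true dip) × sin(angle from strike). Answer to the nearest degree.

Angle between strike (due west) and section (S25°E): β = 65°.
tan α = tan 70° × sin 65° = 2.7475 × 0.9063 = 2.4901
apparent dip = arctan 2.4901 = 68.12°

68°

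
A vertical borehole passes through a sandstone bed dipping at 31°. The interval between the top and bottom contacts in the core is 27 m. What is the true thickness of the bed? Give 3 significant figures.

23.1 m

True thickness t = h · cos(dip) = 27 × cos 31°
t = 27 × 0.8572 = 23.144 m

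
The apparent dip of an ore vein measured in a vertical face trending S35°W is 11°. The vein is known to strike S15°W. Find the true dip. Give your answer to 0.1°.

The section is 20° from the strike.
tan(true dip) = tan 11° / sin 20° = 0.5683
δ = arctan(0.5683) = 29.61°

29.6°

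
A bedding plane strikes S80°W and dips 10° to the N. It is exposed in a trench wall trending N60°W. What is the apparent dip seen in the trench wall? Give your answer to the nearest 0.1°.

The section lies 40° from the strike.
tan α = tan 10° × sin 40° = 0.1763 × 0.6428 = 0.1133
α = arctan(0.1133) = 6.47°

6.5°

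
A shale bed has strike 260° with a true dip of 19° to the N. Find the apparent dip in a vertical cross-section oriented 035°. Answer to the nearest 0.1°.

13.7°

Angle between strike (260°) and section (035°): β = 45°.
tan(apparent dip) = tan 19° · sin 45° = 0.2435
apparent dip = arctan 0.2435 = 13.68°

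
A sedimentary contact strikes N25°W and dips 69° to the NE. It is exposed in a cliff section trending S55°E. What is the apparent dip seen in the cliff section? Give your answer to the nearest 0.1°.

52.5°

Angle between strike (N25°W) and section (S55°E): β = 30°.
tan α = tan 69° × sin 30° = 2.6051 × 0.5000 = 1.3025
apparent dip = arctan 1.3025 = 52.49°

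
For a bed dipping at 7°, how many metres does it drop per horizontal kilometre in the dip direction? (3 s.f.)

drop per km = 1000 × tan 7° = 1000 × 0.1228

123 m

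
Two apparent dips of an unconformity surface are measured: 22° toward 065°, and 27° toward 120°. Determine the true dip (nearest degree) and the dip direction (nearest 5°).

true dip 28°, dip direction 105°

The two traces are lines in the plane: v₁ = (sin 65°·cos 22°, cos 65°·cos 22°, −sin 22°), v₂ = (sin 120°·cos 27°, cos 120°·cos 27°, −sin 27°).
The plane normal is n = v₁ × v₂ ∝ (0.345, -0.092, 0.677).
True dip = arccos(n_z / |n|) = arccos(0.8845) = 27.8°.
The horizontal component of n points toward azimuth atan2(n_x, n_y) = 105°, the dip direction.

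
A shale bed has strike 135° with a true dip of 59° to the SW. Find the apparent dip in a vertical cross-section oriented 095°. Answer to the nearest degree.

47°

The section lies 40° from the strike.
tan α = tan 59° × sin 40° = 1.6643 × 0.6428 = 1.0698
α = arctan(1.0698) = 46.93°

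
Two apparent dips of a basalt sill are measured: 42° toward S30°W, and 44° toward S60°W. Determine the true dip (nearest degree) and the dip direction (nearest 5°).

true dip 44°, dip direction 230°

Represent each trace as a vector plunging at its apparent dip toward its trend (east-north-up frame): v₁ = (-0.372, -0.644, -0.669), v₂ = (-0.623, -0.360, -0.695).
Cross product v₁ × v₂ gives the pole to the plane: n ∝ (-0.206, -0.159, 0.267).
True dip = arccos(n_z / |n|) = arccos(0.7163) = 44.3°.
Dip direction = azimuth of (n_x, n_y) = atan2(-0.206, -0.159) = 232°.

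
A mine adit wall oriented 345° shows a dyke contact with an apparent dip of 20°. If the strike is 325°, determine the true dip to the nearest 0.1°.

46.8°

β = acute angle between strike 325° and section 345° = 20°.
tan δ = tan α / sin β = tan 20° / sin 20° = 0.3640 / 0.3420 = 1.0642
δ = arctan(1.0642) = 46.78°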